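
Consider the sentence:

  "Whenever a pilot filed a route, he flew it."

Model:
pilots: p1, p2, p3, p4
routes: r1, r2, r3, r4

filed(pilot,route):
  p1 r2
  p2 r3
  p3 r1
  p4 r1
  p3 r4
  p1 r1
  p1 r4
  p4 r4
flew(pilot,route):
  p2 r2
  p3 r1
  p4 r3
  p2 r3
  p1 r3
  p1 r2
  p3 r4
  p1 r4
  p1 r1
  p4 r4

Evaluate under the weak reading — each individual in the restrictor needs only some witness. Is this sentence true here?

"it" takes "a route" as antecedent — a donkey pronoun bound across the clause boundary.
Weak reading: every pilot p with some filed-route has at least one filed-route r such that flew(p,r).
Per pilot: p1:✓  p2:✓  p3:✓  p4:✓
Every pilot in the restrictor has a witness.

True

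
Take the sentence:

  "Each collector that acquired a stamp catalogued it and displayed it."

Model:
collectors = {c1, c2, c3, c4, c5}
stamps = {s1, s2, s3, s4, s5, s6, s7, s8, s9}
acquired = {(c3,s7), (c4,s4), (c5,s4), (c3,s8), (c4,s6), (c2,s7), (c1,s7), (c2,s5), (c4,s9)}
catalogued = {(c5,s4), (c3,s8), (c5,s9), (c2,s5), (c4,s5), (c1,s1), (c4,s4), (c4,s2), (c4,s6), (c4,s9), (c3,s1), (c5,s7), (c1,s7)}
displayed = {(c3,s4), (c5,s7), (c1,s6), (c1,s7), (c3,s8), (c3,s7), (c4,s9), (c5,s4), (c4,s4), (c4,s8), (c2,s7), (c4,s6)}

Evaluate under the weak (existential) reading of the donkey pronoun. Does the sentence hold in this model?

False

"it" takes "a stamp" as antecedent — a donkey pronoun bound across the clause boundary.
Weak reading: every collector c with some acquired-stamp has at least one acquired-stamp s such that catalogued(c,s) ∧ displayed(c,s).
Per collector: c1:✓  c2:✗  c3:✓  c4:✓  c5:✓
c2 has no witness among its acquired-stamps.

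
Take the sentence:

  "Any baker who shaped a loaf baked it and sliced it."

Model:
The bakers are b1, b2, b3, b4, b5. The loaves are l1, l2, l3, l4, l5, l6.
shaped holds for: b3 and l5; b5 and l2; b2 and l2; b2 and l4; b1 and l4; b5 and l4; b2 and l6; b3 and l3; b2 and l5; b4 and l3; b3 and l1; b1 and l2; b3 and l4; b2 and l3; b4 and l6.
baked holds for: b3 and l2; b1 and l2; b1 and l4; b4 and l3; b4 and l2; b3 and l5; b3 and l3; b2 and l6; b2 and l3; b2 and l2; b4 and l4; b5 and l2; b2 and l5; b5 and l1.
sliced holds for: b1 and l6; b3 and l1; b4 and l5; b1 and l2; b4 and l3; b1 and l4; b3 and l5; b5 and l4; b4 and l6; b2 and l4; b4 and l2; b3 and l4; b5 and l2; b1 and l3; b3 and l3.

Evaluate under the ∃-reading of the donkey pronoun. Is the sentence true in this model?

"it" takes "a loaf" as antecedent — a donkey pronoun bound across the clause boundary.
Weak reading: every baker b with some shaped-loaf has at least one shaped-loaf l such that baked(b,l) ∧ sliced(b,l).
Per baker: b1:✓  b2:✗  b3:✓  b4:✓  b5:✓
b2 has no witness among its shaped-loaves.

False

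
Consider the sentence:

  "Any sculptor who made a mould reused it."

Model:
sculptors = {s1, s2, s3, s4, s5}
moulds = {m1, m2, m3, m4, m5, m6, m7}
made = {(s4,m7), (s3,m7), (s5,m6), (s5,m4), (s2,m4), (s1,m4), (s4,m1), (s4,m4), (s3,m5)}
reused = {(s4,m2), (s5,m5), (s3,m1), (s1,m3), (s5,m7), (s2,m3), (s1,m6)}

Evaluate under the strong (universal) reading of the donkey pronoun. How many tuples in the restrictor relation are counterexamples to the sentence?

"it" takes "a mould" as antecedent — a donkey pronoun bound across the clause boundary.
Strong reading: for every (s,m) with made(s,m), reused(s,m).
Restrictor pairs: (s1,m4) ✗  (s2,m4) ✗  (s3,m5) ✗  (s3,m7) ✗  (s4,m1) ✗  (s4,m4) ✗  (s4,m7) ✗  (s5,m4) ✗  (s5,m6) ✗
Counterexamples (restrictor pairs failing the scope): 9.

9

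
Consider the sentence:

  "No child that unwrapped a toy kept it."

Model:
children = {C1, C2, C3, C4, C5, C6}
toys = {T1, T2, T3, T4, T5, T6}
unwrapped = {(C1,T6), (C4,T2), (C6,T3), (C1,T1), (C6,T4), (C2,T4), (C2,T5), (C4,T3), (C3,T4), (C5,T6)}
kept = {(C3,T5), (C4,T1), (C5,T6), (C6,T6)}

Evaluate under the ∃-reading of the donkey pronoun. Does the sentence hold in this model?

"it" takes "a toy" as antecedent — a donkey pronoun bound across the clause boundary.
Truth condition: for no (c,t) with unwrapped(c,t) does kept(c,t) hold.
Restrictor pairs — does the scope hold? (C1,T1):fails  (C1,T6):fails  (C2,T4):fails  (C2,T5):fails  (C3,T4):fails  (C4,T2):fails  (C4,T3):fails  (C5,T6):holds  (C6,T3):fails  (C6,T4):fails
Scope holds for 1 pair(s), so the sentence is false.

False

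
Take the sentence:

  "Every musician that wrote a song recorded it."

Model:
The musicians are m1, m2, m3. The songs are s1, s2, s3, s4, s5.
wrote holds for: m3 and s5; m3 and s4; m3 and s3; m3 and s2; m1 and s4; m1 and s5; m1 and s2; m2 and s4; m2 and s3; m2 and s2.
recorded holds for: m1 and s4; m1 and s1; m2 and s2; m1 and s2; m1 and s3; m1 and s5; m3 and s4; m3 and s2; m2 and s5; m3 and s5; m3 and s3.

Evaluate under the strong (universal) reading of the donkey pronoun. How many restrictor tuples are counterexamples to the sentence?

"it" takes "a song" as antecedent — a donkey pronoun bound across the clause boundary.
Strong reading: for every (m,s) with wrote(m,s), recorded(m,s).
Restrictor pairs: (m1,s2) ✓  (m1,s4) ✓  (m1,s5) ✓  (m2,s2) ✓  (m2,s3) ✗  (m2,s4) ✗  (m3,s2) ✓  (m3,s3) ✓  (m3,s4) ✓  (m3,s5) ✓
Counterexamples (restrictor pairs failing the scope): 2.

2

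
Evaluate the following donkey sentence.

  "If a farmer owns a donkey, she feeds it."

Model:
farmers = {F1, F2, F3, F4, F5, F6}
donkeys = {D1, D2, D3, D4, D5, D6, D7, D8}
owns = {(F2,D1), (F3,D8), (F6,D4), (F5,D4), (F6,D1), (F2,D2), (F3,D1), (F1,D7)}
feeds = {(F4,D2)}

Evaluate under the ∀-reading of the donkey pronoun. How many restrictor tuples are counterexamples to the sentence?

8

"it" takes "a donkey" as antecedent — a donkey pronoun bound across the clause boundary.
Strong reading: for every (f,d) with owns(f,d), feeds(f,d).
Restrictor pairs: (F1,D7) ✗  (F2,D1) ✗  (F2,D2) ✗  (F3,D1) ✗  (F3,D8) ✗  (F5,D4) ✗  (F6,D1) ✗  (F6,D4) ✗
Counterexamples (restrictor pairs failing the scope): 8.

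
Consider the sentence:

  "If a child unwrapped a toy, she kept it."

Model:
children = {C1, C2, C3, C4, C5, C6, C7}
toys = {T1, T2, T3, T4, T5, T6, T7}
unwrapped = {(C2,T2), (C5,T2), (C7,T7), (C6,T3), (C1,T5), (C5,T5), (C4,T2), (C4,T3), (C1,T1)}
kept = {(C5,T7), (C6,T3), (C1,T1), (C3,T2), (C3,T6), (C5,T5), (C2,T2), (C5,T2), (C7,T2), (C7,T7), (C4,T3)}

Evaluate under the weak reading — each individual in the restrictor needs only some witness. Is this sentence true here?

True

"it" takes "a toy" as antecedent — a donkey pronoun bound across the clause boundary.
Weak reading: every child c with some unwrapped-toy has at least one unwrapped-toy t such that kept(c,t).
Per child: C1:✓  C2:✓  C4:✓  C5:✓  C6:✓  C7:✓
Every child in the restrictor has a witness.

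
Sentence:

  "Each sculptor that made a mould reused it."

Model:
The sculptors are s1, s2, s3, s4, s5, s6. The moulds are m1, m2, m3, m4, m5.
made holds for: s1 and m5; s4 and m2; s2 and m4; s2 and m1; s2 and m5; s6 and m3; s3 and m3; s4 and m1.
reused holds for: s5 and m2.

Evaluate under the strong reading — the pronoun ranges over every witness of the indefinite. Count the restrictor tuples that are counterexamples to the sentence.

"it" takes "a mould" as antecedent — a donkey pronoun bound across the clause boundary.
Strong reading: for every (s,m) with made(s,m), reused(s,m).
Restrictor pairs: (s1,m5) ✗  (s2,m1) ✗  (s2,m4) ✗  (s2,m5) ✗  (s3,m3) ✗  (s4,m1) ✗  (s4,m2) ✗  (s6,m3) ✗
Counterexamples (restrictor pairs failing the scope): 8.

8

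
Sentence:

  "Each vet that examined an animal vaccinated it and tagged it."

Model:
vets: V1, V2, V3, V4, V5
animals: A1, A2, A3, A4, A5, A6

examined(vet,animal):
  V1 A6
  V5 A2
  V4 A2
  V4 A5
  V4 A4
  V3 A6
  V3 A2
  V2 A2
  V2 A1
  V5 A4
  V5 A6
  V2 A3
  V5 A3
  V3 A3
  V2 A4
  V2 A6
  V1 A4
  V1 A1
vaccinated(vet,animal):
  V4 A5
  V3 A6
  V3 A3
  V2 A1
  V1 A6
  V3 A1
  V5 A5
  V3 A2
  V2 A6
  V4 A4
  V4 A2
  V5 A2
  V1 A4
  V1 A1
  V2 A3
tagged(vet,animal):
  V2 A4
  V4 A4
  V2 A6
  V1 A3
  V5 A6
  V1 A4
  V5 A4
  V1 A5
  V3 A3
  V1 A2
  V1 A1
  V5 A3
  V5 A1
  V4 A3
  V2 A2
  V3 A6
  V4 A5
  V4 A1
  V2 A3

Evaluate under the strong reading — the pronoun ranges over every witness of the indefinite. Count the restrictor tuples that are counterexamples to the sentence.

"it" takes "an animal" as antecedent — a donkey pronoun bound across the clause boundary.
Strong reading: for every (v,a) with examined(v,a), vaccinated(v,a) ∧ tagged(v,a).
Restrictor pairs: (V1,A1) ✓  (V1,A4) ✓  (V1,A6) ✗  (V2,A1) ✗  (V2,A2) ✗  (V2,A3) ✓  (V2,A4) ✗  (V2,A6) ✓  (V3,A2) ✗  (V3,A3) ✓  (V3,A6) ✓  (V4,A2) ✗  (V4,A4) ✓  (V4,A5) ✓  (V5,A2) ✗  (V5,A3) ✗  (V5,A4) ✗  (V5,A6) ✗
Counterexamples (restrictor pairs failing the scope): 10.

10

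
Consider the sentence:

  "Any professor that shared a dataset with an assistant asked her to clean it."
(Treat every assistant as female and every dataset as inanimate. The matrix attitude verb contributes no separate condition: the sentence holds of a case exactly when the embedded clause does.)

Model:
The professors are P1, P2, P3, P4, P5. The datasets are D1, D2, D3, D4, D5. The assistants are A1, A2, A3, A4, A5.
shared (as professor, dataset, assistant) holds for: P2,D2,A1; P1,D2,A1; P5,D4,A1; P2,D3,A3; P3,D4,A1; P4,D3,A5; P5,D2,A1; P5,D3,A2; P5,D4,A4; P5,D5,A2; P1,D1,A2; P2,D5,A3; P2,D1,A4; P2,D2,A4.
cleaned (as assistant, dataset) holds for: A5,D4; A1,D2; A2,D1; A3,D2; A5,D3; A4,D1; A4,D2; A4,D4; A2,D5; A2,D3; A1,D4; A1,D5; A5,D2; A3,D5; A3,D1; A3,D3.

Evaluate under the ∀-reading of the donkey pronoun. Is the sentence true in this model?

True

"her" takes "an assistant" as antecedent and "it" takes "a dataset"; both are donkey pronouns co-varying with the restrictor.
Strong reading: for every (p,d,a) with shared(p,d,a), cleaned(a,d).
Restrictor triples: (P1,D1,A2)→cleaned(A2,D1) ✓  (P1,D2,A1)→cleaned(A1,D2) ✓  (P2,D1,A4)→cleaned(A4,D1) ✓  (P2,D2,A1)→cleaned(A1,D2) ✓  (P2,D2,A4)→cleaned(A4,D2) ✓  (P2,D3,A3)→cleaned(A3,D3) ✓  (P2,D5,A3)→cleaned(A3,D5) ✓  (P3,D4,A1)→cleaned(A1,D4) ✓  (P4,D3,A5)→cleaned(A5,D3) ✓  (P5,D2,A1)→cleaned(A1,D2) ✓  (P5,D3,A2)→cleaned(A2,D3) ✓  (P5,D4,A1)→cleaned(A1,D4) ✓  (P5,D4,A4)→cleaned(A4,D4) ✓  (P5,D5,A2)→cleaned(A2,D5) ✓
Every restrictor triple satisfies the scope.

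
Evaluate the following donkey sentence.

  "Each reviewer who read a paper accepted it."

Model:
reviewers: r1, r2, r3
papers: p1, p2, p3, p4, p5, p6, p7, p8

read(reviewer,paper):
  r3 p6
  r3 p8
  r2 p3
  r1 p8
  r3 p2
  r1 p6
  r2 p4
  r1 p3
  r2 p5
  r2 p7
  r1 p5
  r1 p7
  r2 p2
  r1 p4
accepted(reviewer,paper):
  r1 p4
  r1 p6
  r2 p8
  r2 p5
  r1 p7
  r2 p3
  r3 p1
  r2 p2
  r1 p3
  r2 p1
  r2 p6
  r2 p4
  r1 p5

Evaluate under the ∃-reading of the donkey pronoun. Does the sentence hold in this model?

"it" takes "a paper" as antecedent — a donkey pronoun bound across the clause boundary.
Weak reading: every reviewer r with some read-paper has at least one read-paper p such that accepted(r,p).
Per reviewer: r1:✓  r2:✓  r3:✗
r3 has no witness among its read-papers.

False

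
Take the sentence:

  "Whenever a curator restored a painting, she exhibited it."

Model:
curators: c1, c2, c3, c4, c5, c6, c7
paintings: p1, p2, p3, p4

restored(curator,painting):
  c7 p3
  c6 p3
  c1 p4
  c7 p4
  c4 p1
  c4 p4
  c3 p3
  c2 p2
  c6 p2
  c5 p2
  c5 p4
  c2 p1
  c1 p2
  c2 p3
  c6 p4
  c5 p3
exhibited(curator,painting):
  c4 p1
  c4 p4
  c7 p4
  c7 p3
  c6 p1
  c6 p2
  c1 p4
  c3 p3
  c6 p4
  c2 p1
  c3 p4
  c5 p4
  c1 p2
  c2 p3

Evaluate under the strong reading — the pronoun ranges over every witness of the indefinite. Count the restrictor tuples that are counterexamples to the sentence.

"it" takes "a painting" as antecedent — a donkey pronoun bound across the clause boundary.
Strong reading: for every (c,p) with restored(c,p), exhibited(c,p).
Restrictor pairs: (c1,p2) ✓  (c1,p4) ✓  (c2,p1) ✓  (c2,p2) ✗  (c2,p3) ✓  (c3,p3) ✓  (c4,p1) ✓  (c4,p4) ✓  (c5,p2) ✗  (c5,p3) ✗  (c5,p4) ✓  (c6,p2) ✓  (c6,p3) ✗  (c6,p4) ✓  (c7,p3) ✓  (c7,p4) ✓
Counterexamples (restrictor pairs failing the scope): 4.

4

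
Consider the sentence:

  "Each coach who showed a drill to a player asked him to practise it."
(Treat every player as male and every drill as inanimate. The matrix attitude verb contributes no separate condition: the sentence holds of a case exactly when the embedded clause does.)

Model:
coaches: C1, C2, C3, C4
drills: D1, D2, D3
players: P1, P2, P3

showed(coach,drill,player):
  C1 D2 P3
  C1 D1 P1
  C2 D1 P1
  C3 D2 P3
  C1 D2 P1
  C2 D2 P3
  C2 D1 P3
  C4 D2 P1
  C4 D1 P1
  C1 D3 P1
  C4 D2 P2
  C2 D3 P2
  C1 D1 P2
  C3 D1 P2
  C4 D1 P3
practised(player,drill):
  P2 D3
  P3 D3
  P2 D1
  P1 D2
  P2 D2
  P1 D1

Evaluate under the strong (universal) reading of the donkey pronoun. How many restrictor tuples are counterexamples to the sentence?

"him" takes "a player" as antecedent and "it" takes "a drill"; both are donkey pronouns co-varying with the restrictor.
Strong reading: for every (c,d,p) with showed(c,d,p), practised(p,d).
Restrictor triples: (C1,D1,P1)→practised(P1,D1) ✓  (C1,D1,P2)→practised(P2,D1) ✓  (C1,D2,P1)→practised(P1,D2) ✓  (C1,D2,P3)→practised(P3,D2) ✗  (C1,D3,P1)→practised(P1,D3) ✗  (C2,D1,P1)→practised(P1,D1) ✓  (C2,D1,P3)→practised(P3,D1) ✗  (C2,D2,P3)→practised(P3,D2) ✗  (C2,D3,P2)→practised(P2,D3) ✓  (C3,D1,P2)→practised(P2,D1) ✓  (C3,D2,P3)→practised(P3,D2) ✗  (C4,D1,P1)→practised(P1,D1) ✓  (C4,D1,P3)→practised(P3,D1) ✗  (C4,D2,P1)→practised(P1,D2) ✓  (C4,D2,P2)→practised(P2,D2) ✓
Counterexamples (restrictor triples failing the scope): 6.

6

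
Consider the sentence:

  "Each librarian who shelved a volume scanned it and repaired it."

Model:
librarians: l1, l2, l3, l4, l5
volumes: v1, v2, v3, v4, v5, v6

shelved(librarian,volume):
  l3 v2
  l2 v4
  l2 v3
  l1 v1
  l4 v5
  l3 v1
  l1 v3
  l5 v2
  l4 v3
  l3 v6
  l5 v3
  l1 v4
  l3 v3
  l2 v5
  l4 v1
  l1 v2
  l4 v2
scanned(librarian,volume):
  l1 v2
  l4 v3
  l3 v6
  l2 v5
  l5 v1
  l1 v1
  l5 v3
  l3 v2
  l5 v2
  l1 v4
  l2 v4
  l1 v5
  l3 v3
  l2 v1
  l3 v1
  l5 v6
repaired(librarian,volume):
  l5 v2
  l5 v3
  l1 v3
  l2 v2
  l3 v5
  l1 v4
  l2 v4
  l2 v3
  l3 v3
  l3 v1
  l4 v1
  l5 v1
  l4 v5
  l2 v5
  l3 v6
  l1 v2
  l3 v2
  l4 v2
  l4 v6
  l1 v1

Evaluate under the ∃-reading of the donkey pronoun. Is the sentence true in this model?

"it" takes "a volume" as antecedent — a donkey pronoun bound across the clause boundary.
Weak reading: every librarian l with some shelved-volume has at least one shelved-volume v such that scanned(l,v) ∧ repaired(l,v).
Per librarian: l1:✓  l2:✓  l3:✓  l4:✗  l5:✓
l4 has no witness among its shelved-volumes.

False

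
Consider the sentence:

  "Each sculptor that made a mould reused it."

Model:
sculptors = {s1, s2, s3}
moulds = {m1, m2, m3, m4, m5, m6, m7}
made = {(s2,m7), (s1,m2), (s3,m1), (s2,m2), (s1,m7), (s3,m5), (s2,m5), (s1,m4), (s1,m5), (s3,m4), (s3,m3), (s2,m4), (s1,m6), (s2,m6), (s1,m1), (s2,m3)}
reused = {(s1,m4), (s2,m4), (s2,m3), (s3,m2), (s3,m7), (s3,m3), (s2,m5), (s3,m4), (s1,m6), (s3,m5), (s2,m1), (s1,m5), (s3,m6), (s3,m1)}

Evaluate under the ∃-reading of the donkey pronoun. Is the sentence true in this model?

"it" takes "a mould" as antecedent — a donkey pronoun bound across the clause boundary.
Weak reading: every sculptor s with some made-mould has at least one made-mould m such that reused(s,m).
Per sculptor: s1:✓  s2:✓  s3:✓
Every sculptor in the restrictor has a witness.

True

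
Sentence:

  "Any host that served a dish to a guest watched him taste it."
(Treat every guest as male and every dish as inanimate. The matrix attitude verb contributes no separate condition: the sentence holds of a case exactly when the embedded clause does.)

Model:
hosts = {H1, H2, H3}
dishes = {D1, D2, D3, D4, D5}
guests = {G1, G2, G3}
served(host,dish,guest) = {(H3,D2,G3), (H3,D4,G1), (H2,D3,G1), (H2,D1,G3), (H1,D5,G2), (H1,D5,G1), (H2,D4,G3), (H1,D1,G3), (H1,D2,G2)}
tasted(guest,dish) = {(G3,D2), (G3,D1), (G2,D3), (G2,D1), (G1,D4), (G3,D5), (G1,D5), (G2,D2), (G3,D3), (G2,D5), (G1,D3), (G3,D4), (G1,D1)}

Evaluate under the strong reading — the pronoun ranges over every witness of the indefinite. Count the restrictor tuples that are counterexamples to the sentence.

0

"him" takes "a guest" as antecedent and "it" takes "a dish"; both are donkey pronouns co-varying with the restrictor.
Strong reading: for every (h,d,g) with served(h,d,g), tasted(g,d).
Restrictor triples: (H1,D1,G3)→tasted(G3,D1) ✓  (H1,D2,G2)→tasted(G2,D2) ✓  (H1,D5,G1)→tasted(G1,D5) ✓  (H1,D5,G2)→tasted(G2,D5) ✓  (H2,D1,G3)→tasted(G3,D1) ✓  (H2,D3,G1)→tasted(G1,D3) ✓  (H2,D4,G3)→tasted(G3,D4) ✓  (H3,D2,G3)→tasted(G3,D2) ✓  (H3,D4,G1)→tasted(G1,D4) ✓
Counterexamples (restrictor triples failing the scope): 0.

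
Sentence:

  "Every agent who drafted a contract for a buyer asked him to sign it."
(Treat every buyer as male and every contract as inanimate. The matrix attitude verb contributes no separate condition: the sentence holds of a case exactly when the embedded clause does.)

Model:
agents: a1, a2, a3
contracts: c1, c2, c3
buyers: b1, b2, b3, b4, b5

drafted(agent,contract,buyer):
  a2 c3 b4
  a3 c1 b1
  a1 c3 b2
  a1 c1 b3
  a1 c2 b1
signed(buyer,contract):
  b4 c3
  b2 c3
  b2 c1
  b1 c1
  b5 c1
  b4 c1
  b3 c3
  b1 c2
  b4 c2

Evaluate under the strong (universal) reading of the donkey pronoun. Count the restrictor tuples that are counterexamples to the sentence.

1

"him" takes "a buyer" as antecedent and "it" takes "a contract"; both are donkey pronouns co-varying with the restrictor.
Strong reading: for every (a,c,b) with drafted(a,c,b), signed(b,c).
Restrictor triples: (a1,c1,b3)→signed(b3,c1) ✗  (a1,c2,b1)→signed(b1,c2) ✓  (a1,c3,b2)→signed(b2,c3) ✓  (a2,c3,b4)→signed(b4,c3) ✓  (a3,c1,b1)→signed(b1,c1) ✓
Counterexamples (restrictor triples failing the scope): 1.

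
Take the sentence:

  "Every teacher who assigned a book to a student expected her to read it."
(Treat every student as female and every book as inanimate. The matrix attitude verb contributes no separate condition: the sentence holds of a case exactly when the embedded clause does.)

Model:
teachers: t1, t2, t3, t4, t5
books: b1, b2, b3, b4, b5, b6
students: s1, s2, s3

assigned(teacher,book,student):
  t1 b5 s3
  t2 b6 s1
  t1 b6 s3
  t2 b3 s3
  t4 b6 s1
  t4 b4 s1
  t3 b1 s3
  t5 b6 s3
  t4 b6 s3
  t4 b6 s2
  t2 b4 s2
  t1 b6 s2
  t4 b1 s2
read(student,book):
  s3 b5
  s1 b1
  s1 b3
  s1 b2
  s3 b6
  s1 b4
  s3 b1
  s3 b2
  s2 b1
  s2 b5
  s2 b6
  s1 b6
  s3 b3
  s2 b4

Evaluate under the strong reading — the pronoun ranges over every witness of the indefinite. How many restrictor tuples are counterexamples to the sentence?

0

"her" takes "a student" as antecedent and "it" takes "a book"; both are donkey pronouns co-varying with the restrictor.
Strong reading: for every (t,b,s) with assigned(t,b,s), read(s,b).
Restrictor triples: (t1,b5,s3)→read(s3,b5) ✓  (t1,b6,s2)→read(s2,b6) ✓  (t1,b6,s3)→read(s3,b6) ✓  (t2,b3,s3)→read(s3,b3) ✓  (t2,b4,s2)→read(s2,b4) ✓  (t2,b6,s1)→read(s1,b6) ✓  (t3,b1,s3)→read(s3,b1) ✓  (t4,b1,s2)→read(s2,b1) ✓  (t4,b4,s1)→read(s1,b4) ✓  (t4,b6,s1)→read(s1,b6) ✓  (t4,b6,s2)→read(s2,b6) ✓  (t4,b6,s3)→read(s3,b6) ✓  (t5,b6,s3)→read(s3,b6) ✓
Counterexamples (restrictor triples failing the scope): 0.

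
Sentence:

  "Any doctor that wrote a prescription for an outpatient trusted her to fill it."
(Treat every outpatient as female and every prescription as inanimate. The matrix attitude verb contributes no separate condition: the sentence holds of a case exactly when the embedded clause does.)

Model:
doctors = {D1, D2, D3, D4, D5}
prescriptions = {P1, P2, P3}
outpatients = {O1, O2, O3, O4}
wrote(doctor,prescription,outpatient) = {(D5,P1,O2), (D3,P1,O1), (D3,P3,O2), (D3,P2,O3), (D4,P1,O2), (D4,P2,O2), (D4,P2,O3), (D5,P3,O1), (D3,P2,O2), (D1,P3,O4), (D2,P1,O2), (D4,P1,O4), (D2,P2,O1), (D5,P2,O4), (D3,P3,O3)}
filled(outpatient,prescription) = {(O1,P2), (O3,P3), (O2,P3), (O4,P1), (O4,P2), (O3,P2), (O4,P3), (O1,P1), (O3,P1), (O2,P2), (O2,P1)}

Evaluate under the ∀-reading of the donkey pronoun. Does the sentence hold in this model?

"her" takes "an outpatient" as antecedent and "it" takes "a prescription"; both are donkey pronouns co-varying with the restrictor.
Strong reading: for every (d,p,o) with wrote(d,p,o), filled(o,p).
Restrictor triples: (D1,P3,O4)→filled(O4,P3) ✓  (D2,P1,O2)→filled(O2,P1) ✓  (D2,P2,O1)→filled(O1,P2) ✓  (D3,P1,O1)→filled(O1,P1) ✓  (D3,P2,O2)→filled(O2,P2) ✓  (D3,P2,O3)→filled(O3,P2) ✓  (D3,P3,O2)→filled(O2,P3) ✓  (D3,P3,O3)→filled(O3,P3) ✓  (D4,P1,O2)→filled(O2,P1) ✓  (D4,P1,O4)→filled(O4,P1) ✓  (D4,P2,O2)→filled(O2,P2) ✓  (D4,P2,O3)→filled(O3,P2) ✓  (D5,P1,O2)→filled(O2,P1) ✓  (D5,P2,O4)→filled(O4,P2) ✓  (D5,P3,O1)→filled(O1,P3) ✗
Counterexample: (D5,P3,O1) — filled(O1,P3) does not hold.

False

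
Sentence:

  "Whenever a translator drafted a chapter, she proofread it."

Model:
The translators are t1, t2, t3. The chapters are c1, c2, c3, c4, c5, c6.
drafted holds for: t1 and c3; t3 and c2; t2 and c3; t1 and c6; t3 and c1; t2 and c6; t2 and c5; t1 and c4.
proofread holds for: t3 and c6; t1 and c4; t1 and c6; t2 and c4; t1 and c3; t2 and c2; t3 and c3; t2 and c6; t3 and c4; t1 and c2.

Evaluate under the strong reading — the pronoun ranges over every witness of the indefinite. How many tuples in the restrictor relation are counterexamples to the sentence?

4

"it" takes "a chapter" as antecedent — a donkey pronoun bound across the clause boundary.
Strong reading: for every (t,c) with drafted(t,c), proofread(t,c).
Restrictor pairs: (t1,c3) ✓  (t1,c4) ✓  (t1,c6) ✓  (t2,c3) ✗  (t2,c5) ✗  (t2,c6) ✓  (t3,c1) ✗  (t3,c2) ✗
Counterexamples (restrictor pairs failing the scope): 4.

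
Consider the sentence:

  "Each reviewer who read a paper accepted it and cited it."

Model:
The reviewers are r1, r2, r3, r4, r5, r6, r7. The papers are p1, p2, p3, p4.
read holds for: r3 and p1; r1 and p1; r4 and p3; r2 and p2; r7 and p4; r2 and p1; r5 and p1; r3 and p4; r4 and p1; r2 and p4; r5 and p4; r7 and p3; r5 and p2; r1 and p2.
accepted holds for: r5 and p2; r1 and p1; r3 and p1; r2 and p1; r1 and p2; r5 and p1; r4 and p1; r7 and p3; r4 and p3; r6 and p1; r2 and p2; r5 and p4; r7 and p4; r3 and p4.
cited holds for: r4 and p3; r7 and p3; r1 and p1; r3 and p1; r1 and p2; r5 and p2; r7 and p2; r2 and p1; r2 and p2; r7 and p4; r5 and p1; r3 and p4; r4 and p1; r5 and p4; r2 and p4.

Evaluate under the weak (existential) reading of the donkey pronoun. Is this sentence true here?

True

"it" takes "a paper" as antecedent — a donkey pronoun bound across the clause boundary.
Weak reading: every reviewer r with some read-paper has at least one read-paper p such that accepted(r,p) ∧ cited(r,p).
Per reviewer: r1:✓  r2:✓  r3:✓  r4:✓  r5:✓  r7:✓
Every reviewer in the restrictor has a witness.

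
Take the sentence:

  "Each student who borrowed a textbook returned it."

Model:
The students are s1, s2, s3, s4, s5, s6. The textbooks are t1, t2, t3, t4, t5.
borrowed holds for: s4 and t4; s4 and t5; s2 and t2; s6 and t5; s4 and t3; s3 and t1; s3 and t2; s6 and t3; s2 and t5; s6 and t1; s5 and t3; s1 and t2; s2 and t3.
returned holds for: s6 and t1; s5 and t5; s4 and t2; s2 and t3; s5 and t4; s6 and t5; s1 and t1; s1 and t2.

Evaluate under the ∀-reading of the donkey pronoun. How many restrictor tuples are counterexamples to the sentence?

9

"it" takes "a textbook" as antecedent — a donkey pronoun bound across the clause boundary.
Strong reading: for every (s,t) with borrowed(s,t), returned(s,t).
Restrictor pairs: (s1,t2) ✓  (s2,t2) ✗  (s2,t3) ✓  (s2,t5) ✗  (s3,t1) ✗  (s3,t2) ✗  (s4,t3) ✗  (s4,t4) ✗  (s4,t5) ✗  (s5,t3) ✗  (s6,t1) ✓  (s6,t3) ✗  (s6,t5) ✓
Counterexamples (restrictor pairs failing the scope): 9.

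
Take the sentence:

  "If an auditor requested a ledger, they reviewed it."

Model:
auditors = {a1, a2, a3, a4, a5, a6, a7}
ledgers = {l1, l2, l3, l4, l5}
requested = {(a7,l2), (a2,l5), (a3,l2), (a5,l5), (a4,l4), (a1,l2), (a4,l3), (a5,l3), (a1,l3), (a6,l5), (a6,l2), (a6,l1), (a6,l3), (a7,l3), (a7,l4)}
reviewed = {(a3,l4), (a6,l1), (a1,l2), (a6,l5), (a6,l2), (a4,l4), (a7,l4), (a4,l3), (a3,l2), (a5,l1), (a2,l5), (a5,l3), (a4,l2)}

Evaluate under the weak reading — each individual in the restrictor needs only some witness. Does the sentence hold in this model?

True

"it" takes "a ledger" as antecedent — a donkey pronoun bound across the clause boundary.
Weak reading: every auditor a with some requested-ledger has at least one requested-ledger l such that reviewed(a,l).
Per auditor: a1:✓  a2:✓  a3:✓  a4:✓  a5:✓  a6:✓  a7:✓
Every auditor in the restrictor has a witness.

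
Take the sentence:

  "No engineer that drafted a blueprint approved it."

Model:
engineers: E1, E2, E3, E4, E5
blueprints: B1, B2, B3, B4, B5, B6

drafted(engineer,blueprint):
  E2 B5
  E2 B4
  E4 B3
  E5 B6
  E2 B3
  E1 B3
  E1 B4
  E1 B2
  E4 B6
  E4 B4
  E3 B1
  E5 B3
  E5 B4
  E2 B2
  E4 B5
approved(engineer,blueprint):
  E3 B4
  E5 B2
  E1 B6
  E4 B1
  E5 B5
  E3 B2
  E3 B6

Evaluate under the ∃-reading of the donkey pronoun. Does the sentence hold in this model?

"it" takes "a blueprint" as antecedent — a donkey pronoun bound across the clause boundary.
Truth condition: for no (e,b) with drafted(e,b) does approved(e,b) hold.
Restrictor pairs — does the scope hold? (E1,B2):fails  (E1,B3):fails  (E1,B4):fails  (E2,B2):fails  (E2,B3):fails  (E2,B4):fails  (E2,B5):fails  (E3,B1):fails  (E4,B3):fails  (E4,B4):fails  (E4,B5):fails  (E4,B6):fails  (E5,B3):fails  (E5,B4):fails  (E5,B6):fails
Scope holds for no restrictor pair, so the sentence is true.

True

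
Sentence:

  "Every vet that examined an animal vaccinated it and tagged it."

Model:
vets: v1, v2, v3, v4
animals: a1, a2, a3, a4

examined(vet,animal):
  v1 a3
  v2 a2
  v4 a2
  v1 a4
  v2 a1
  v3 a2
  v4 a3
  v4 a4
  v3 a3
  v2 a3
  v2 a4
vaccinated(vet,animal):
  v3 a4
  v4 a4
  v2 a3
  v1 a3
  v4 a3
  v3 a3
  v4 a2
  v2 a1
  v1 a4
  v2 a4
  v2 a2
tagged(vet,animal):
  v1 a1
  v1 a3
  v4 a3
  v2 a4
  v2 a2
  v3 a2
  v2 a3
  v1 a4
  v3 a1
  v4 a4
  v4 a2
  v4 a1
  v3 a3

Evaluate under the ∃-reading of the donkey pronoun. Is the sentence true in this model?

"it" takes "an animal" as antecedent — a donkey pronoun bound across the clause boundary.
Weak reading: every vet v with some examined-animal has at least one examined-animal a such that vaccinated(v,a) ∧ tagged(v,a).
Per vet: v1:✓  v2:✓  v3:✓  v4:✓
Every vet in the restrictor has a witness.

True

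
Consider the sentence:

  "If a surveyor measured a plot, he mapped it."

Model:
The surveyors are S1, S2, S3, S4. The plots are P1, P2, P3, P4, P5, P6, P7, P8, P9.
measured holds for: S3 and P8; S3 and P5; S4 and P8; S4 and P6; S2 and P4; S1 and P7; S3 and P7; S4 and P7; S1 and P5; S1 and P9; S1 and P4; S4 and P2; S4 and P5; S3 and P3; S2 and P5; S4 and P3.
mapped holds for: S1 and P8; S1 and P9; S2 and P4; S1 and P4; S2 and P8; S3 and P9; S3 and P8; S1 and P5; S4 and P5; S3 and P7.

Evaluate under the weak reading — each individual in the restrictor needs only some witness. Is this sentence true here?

True

"it" takes "a plot" as antecedent — a donkey pronoun bound across the clause boundary.
Weak reading: every surveyor s with some measured-plot has at least one measured-plot p such that mapped(s,p).
Per surveyor: S1:✓  S2:✓  S3:✓  S4:✓
Every surveyor in the restrictor has a witness.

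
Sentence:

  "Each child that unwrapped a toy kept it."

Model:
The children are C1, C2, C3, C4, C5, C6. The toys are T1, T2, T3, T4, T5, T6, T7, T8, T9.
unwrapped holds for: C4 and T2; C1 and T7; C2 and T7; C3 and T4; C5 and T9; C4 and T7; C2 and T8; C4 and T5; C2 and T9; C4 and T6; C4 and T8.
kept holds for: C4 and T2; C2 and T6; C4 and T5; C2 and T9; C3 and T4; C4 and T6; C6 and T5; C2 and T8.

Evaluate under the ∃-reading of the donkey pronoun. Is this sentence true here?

False

"it" takes "a toy" as antecedent — a donkey pronoun bound across the clause boundary.
Weak reading: every child c with some unwrapped-toy has at least one unwrapped-toy t such that kept(c,t).
Per child: C1:✗  C2:✓  C3:✓  C4:✓  C5:✗
C1 has no witness among its unwrapped-toys.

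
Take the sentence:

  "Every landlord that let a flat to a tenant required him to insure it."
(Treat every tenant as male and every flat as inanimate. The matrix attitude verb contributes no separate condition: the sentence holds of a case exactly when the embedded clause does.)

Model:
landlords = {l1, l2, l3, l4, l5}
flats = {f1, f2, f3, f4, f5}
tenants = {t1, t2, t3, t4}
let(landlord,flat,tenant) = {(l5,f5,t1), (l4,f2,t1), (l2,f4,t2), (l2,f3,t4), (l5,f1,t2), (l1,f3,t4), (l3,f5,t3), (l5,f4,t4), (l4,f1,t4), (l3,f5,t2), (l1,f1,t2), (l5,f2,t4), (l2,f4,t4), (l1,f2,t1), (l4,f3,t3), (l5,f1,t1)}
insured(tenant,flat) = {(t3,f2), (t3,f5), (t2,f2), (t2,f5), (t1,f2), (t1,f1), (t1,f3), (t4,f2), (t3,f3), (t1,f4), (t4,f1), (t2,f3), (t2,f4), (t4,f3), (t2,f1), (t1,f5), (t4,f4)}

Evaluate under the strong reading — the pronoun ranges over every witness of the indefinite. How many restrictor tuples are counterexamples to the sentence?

"him" takes "a tenant" as antecedent and "it" takes "a flat"; both are donkey pronouns co-varying with the restrictor.
Strong reading: for every (l,f,t) with let(l,f,t), insured(t,f).
Restrictor triples: (l1,f1,t2)→insured(t2,f1) ✓  (l1,f2,t1)→insured(t1,f2) ✓  (l1,f3,t4)→insured(t4,f3) ✓  (l2,f3,t4)→insured(t4,f3) ✓  (l2,f4,t2)→insured(t2,f4) ✓  (l2,f4,t4)→insured(t4,f4) ✓  (l3,f5,t2)→insured(t2,f5) ✓  (l3,f5,t3)→insured(t3,f5) ✓  (l4,f1,t4)→insured(t4,f1) ✓  (l4,f2,t1)→insured(t1,f2) ✓  (l4,f3,t3)→insured(t3,f3) ✓  (l5,f1,t1)→insured(t1,f1) ✓  (l5,f1,t2)→insured(t2,f1) ✓  (l5,f2,t4)→insured(t4,f2) ✓  (l5,f4,t4)→insured(t4,f4) ✓  (l5,f5,t1)→insured(t1,f5) ✓
Counterexamples (restrictor triples failing the scope): 0.

0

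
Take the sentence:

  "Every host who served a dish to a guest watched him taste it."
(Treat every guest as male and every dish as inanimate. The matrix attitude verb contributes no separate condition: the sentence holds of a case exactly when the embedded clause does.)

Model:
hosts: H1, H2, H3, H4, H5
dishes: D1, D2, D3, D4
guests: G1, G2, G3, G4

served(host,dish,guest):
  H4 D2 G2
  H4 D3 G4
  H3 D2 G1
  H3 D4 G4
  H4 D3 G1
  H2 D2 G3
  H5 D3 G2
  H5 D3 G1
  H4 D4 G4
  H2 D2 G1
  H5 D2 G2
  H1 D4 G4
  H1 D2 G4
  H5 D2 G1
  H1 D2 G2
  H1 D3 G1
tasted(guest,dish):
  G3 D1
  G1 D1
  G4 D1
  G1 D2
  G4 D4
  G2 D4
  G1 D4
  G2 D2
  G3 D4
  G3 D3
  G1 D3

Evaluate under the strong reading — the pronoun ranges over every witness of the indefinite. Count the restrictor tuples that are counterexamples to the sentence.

"him" takes "a guest" as antecedent and "it" takes "a dish"; both are donkey pronouns co-varying with the restrictor.
Strong reading: for every (h,d,g) with served(h,d,g), tasted(g,d).
Restrictor triples: (H1,D2,G2)→tasted(G2,D2) ✓  (H1,D2,G4)→tasted(G4,D2) ✗  (H1,D3,G1)→tasted(G1,D3) ✓  (H1,D4,G4)→tasted(G4,D4) ✓  (H2,D2,G1)→tasted(G1,D2) ✓  (H2,D2,G3)→tasted(G3,D2) ✗  (H3,D2,G1)→tasted(G1,D2) ✓  (H3,D4,G4)→tasted(G4,D4) ✓  (H4,D2,G2)→tasted(G2,D2) ✓  (H4,D3,G1)→tasted(G1,D3) ✓  (H4,D3,G4)→tasted(G4,D3) ✗  (H4,D4,G4)→tasted(G4,D4) ✓  (H5,D2,G1)→tasted(G1,D2) ✓  (H5,D2,G2)→tasted(G2,D2) ✓  (H5,D3,G1)→tasted(G1,D3) ✓  (H5,D3,G2)→tasted(G2,D3) ✗
Counterexamples (restrictor triples failing the scope): 4.

4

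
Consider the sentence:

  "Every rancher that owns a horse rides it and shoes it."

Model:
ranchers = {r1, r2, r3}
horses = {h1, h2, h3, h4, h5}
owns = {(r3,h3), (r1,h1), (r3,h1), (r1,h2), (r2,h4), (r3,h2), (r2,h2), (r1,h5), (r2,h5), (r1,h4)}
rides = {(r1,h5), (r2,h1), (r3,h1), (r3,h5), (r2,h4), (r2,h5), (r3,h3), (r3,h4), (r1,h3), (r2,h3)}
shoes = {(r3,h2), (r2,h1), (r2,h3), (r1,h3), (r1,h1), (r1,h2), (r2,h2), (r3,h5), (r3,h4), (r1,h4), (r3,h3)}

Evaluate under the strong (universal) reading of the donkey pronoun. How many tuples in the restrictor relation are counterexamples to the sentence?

9

"it" takes "a horse" as antecedent — a donkey pronoun bound across the clause boundary.
Strong reading: for every (r,h) with owns(r,h), rides(r,h) ∧ shoes(r,h).
Restrictor pairs: (r1,h1) ✗  (r1,h2) ✗  (r1,h4) ✗  (r1,h5) ✗  (r2,h2) ✗  (r2,h4) ✗  (r2,h5) ✗  (r3,h1) ✗  (r3,h2) ✗  (r3,h3) ✓
Counterexamples (restrictor pairs failing the scope): 9.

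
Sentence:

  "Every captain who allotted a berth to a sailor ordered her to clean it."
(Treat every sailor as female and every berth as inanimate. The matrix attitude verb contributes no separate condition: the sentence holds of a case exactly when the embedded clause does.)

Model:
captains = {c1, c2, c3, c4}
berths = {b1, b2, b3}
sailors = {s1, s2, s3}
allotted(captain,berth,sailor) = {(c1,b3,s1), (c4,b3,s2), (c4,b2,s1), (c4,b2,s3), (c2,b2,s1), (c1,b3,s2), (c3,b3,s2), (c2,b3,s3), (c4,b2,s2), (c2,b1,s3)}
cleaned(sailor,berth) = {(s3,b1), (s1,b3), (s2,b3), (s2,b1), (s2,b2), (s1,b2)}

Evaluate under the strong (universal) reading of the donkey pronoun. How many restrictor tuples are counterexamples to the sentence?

2

"her" takes "a sailor" as antecedent and "it" takes "a berth"; both are donkey pronouns co-varying with the restrictor.
Strong reading: for every (c,b,s) with allotted(c,b,s), cleaned(s,b).
Restrictor triples: (c1,b3,s1)→cleaned(s1,b3) ✓  (c1,b3,s2)→cleaned(s2,b3) ✓  (c2,b1,s3)→cleaned(s3,b1) ✓  (c2,b2,s1)→cleaned(s1,b2) ✓  (c2,b3,s3)→cleaned(s3,b3) ✗  (c3,b3,s2)→cleaned(s2,b3) ✓  (c4,b2,s1)→cleaned(s1,b2) ✓  (c4,b2,s2)→cleaned(s2,b2) ✓  (c4,b2,s3)→cleaned(s3,b2) ✗  (c4,b3,s2)→cleaned(s2,b3) ✓
Counterexamples (restrictor triples failing the scope): 2.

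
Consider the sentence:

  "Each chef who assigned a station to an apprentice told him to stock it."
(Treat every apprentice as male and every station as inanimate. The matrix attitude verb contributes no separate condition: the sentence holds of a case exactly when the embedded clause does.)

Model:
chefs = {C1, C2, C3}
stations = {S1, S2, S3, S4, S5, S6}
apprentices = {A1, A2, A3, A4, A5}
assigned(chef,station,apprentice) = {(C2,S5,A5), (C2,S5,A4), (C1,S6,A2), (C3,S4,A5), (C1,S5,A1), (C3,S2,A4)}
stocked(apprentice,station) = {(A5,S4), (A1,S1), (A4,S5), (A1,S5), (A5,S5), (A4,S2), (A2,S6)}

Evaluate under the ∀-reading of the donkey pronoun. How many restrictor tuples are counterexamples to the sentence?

"him" takes "an apprentice" as antecedent and "it" takes "a station"; both are donkey pronouns co-varying with the restrictor.
Strong reading: for every (c,s,a) with assigned(c,s,a), stocked(a,s).
Restrictor triples: (C1,S5,A1)→stocked(A1,S5) ✓  (C1,S6,A2)→stocked(A2,S6) ✓  (C2,S5,A4)→stocked(A4,S5) ✓  (C2,S5,A5)→stocked(A5,S5) ✓  (C3,S2,A4)→stocked(A4,S2) ✓  (C3,S4,A5)→stocked(A5,S4) ✓
Counterexamples (restrictor triples failing the scope): 0.

0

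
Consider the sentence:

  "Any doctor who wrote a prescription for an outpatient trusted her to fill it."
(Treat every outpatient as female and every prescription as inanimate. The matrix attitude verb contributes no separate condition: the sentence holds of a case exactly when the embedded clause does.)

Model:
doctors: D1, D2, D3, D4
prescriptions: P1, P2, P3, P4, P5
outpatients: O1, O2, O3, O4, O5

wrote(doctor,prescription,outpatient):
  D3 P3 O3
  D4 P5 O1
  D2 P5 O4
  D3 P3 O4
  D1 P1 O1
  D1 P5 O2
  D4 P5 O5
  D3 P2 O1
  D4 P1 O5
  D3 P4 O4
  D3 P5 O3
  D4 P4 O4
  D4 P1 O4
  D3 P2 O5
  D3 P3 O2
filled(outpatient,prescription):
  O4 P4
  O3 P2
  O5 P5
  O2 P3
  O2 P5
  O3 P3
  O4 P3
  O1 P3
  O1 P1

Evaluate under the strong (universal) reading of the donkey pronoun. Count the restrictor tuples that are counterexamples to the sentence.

7

"her" takes "an outpatient" as antecedent and "it" takes "a prescription"; both are donkey pronouns co-varying with the restrictor.
Strong reading: for every (d,p,o) with wrote(d,p,o), filled(o,p).
Restrictor triples: (D1,P1,O1)→filled(O1,P1) ✓  (D1,P5,O2)→filled(O2,P5) ✓  (D2,P5,O4)→filled(O4,P5) ✗  (D3,P2,O1)→filled(O1,P2) ✗  (D3,P2,O5)→filled(O5,P2) ✗  (D3,P3,O2)→filled(O2,P3) ✓  (D3,P3,O3)→filled(O3,P3) ✓  (D3,P3,O4)→filled(O4,P3) ✓  (D3,P4,O4)→filled(O4,P4) ✓  (D3,P5,O3)→filled(O3,P5) ✗  (D4,P1,O4)→filled(O4,P1) ✗  (D4,P1,O5)→filled(O5,P1) ✗  (D4,P4,O4)→filled(O4,P4) ✓  (D4,P5,O1)→filled(O1,P5) ✗  (D4,P5,O5)→filled(O5,P5) ✓
Counterexamples (restrictor triples failing the scope): 7.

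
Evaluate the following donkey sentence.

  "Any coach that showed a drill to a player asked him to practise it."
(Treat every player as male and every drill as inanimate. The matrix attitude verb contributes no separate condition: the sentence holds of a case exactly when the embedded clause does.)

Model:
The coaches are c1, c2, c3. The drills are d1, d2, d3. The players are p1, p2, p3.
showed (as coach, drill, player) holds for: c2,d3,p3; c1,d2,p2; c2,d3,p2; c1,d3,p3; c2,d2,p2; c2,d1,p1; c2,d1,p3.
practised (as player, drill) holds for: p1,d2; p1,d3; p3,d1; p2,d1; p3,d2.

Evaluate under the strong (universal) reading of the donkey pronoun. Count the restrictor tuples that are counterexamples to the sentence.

6

"him" takes "a player" as antecedent and "it" takes "a drill"; both are donkey pronouns co-varying with the restrictor.
Strong reading: for every (c,d,p) with showed(c,d,p), practised(p,d).
Restrictor triples: (c1,d2,p2)→practised(p2,d2) ✗  (c1,d3,p3)→practised(p3,d3) ✗  (c2,d1,p1)→practised(p1,d1) ✗  (c2,d1,p3)→practised(p3,d1) ✓  (c2,d2,p2)→practised(p2,d2) ✗  (c2,d3,p2)→practised(p2,d3) ✗  (c2,d3,p3)→practised(p3,d3) ✗
Counterexamples (restrictor triples failing the scope): 6.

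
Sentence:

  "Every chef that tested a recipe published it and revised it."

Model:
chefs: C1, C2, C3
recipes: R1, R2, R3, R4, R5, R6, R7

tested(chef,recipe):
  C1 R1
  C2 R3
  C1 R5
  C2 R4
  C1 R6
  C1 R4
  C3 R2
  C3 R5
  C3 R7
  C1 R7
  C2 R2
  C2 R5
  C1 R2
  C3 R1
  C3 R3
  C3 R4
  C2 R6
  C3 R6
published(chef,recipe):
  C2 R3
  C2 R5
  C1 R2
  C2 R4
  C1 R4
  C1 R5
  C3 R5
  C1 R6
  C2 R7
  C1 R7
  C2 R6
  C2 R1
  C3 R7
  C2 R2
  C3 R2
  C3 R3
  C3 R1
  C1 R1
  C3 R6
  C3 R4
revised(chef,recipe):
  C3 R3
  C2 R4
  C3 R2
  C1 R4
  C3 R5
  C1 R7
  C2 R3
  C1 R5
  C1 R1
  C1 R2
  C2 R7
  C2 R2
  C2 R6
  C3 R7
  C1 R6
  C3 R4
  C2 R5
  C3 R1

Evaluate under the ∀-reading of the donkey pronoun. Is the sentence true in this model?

False

"it" takes "a recipe" as antecedent — a donkey pronoun bound across the clause boundary.
Strong reading: for every (c,r) with tested(c,r), published(c,r) ∧ revised(c,r).
Restrictor pairs: (C1,R1) ✓  (C1,R2) ✓  (C1,R4) ✓  (C1,R5) ✓  (C1,R6) ✓  (C1,R7) ✓  (C2,R2) ✓  (C2,R3) ✓  (C2,R4) ✓  (C2,R5) ✓  (C2,R6) ✓  (C3,R1) ✓  (C3,R2) ✓  (C3,R3) ✓  (C3,R4) ✓  (C3,R5) ✓  (C3,R6) ✗  (C3,R7) ✓
Counterexample: (C3,R6) is in tested but fails the scope.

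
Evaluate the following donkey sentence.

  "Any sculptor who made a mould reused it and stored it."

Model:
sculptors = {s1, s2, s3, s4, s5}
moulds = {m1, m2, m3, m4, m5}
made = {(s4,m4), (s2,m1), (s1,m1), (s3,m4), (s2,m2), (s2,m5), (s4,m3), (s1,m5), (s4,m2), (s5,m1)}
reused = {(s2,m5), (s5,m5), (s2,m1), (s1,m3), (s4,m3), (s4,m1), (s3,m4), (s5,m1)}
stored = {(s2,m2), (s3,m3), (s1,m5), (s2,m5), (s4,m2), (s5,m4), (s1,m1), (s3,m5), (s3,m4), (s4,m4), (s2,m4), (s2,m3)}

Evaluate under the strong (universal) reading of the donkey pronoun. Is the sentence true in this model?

"it" takes "a mould" as antecedent — a donkey pronoun bound across the clause boundary.
Strong reading: for every (s,m) with made(s,m), reused(s,m) ∧ stored(s,m).
Restrictor pairs: (s1,m1) ✗  (s1,m5) ✗  (s2,m1) ✗  (s2,m2) ✗  (s2,m5) ✓  (s3,m4) ✓  (s4,m2) ✗  (s4,m3) ✗  (s4,m4) ✗  (s5,m1) ✗
Counterexample: (s1,m1) is in made but fails the scope.

False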